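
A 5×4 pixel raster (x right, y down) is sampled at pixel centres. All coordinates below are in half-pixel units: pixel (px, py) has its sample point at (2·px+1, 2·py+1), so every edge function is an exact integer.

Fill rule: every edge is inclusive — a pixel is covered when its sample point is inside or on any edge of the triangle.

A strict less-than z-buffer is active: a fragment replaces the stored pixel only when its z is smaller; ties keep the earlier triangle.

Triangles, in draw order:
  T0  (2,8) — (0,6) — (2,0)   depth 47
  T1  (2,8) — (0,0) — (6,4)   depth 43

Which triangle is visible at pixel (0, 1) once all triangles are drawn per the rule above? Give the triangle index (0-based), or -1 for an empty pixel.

T0:
  2·area = 16
  edge (2, 8)→(0, 6): d=(-2,-2) inclusive
  edge (0, 6)→(2, 0): d=(2,-6) inclusive
  edge (2, 0)→(2, 8): d=(0,8) inclusive
    (0,1)@(1, 3): e=[8,0,8] → #  [on edge]
    (1,1)@(3, 3): e=[12,12,-8] → ·
    (0,2)@(1, 5): e=[4,4,8] → #
    (1,2)@(3, 5): e=[8,16,-8] → ·
    (0,3)@(1, 7): e=[0,8,8] → #  [on edge]
    (1,3)@(3, 7): e=[4,20,-8] → ·
  covered (3 px):
    · · · · ·
    # · · · ·
    # · · · ·
    # · · · ·
T1:
  2·area = 40
  edge (2, 8)→(0, 0): d=(-2,-8) inclusive
  edge (0, 0)→(6, 4): d=(6,4) inclusive
  edge (6, 4)→(2, 8): d=(-4,4) inclusive
    (0,0)@(1, 1): e=[6,2,32] → #
    (1,0)@(3, 1): e=[22,-6,24] → ·
    (4,0)@(9, 1): e=[70,-30,0] → ·  [on edge]
    (0,1)@(1, 3): e=[2,14,24] → #
    (1,1)@(3, 3): e=[18,6,16] → #
    (2,1)@(5, 3): e=[34,-2,8] → ·
    (3,1)@(7, 3): e=[50,-10,0] → ·  [on edge]
    (0,2)@(1, 5): e=[-2,26,16] → ·
    (1,2)@(3, 5): e=[14,18,8] → #
    (2,2)@(5, 5): e=[30,10,0] → #  [on edge]
    (3,2)@(7, 5): e=[46,2,-8] → ·
    (1,3)@(3, 7): e=[10,30,0] → #  [on edge]
  covered (6 px):
    # · · · ·
    # # · · ·
    · # # · ·
    · # · · ·

Z-buffer (winner per pixel, '.' = empty):
  1 . . . .
  1 1 . . .
  0 1 1 . .
  0 1 . . .

Final: 1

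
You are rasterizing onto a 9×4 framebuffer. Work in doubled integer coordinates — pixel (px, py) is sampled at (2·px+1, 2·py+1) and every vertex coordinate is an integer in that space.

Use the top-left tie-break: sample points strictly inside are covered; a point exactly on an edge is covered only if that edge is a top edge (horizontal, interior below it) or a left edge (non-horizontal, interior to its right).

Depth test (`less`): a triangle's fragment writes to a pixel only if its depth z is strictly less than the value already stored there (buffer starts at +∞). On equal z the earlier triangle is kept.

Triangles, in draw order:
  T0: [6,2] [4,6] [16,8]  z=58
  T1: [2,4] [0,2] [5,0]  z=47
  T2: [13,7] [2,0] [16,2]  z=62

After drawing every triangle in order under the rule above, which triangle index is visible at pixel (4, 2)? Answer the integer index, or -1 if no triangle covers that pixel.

T0:
  2·area = 52  (B↔C swapped to make it positive)
  edge (6, 2)→(16, 8): d=(10,6) right/bottom  bias=-1
  edge (16, 8)→(4, 6): d=(-12,-2) top-left  bias=+0
  edge (4, 6)→(6, 2): d=(2,-4) top-left  bias=+0
    (3,1)@(7, 3): e=[4,42,6] → #
    (4,1)@(9, 3): e=[-8,46,14] → ·
    (2,2)@(5, 5): e=[36,14,2] → #
    (4,2)@(9, 5): e=[12,22,18] → #
    (5,2)@(11, 5): e=[0,26,26] → ·  [on edge]
    (2,3)@(5, 7): e=[56,-10,6] → ·
    (3,3)@(7, 7): e=[44,-6,14] → ·
    (4,3)@(9, 7): e=[32,-2,22] → ·
    (5,3)@(11, 7): e=[20,2,30] → #
    (6,3)@(13, 7): e=[8,6,38] → #
    (7,3)@(15, 7): e=[-4,10,46] → ·
  covered (6 px):
    · · · · · · · · ·
    · · · # · · · · ·
    · · # # # · · · ·
    · · · · · # # · ·
T1:
  2·area = 14
  edge (2, 4)→(0, 2): d=(-2,-2) top-left  bias=+0
  edge (0, 2)→(5, 0): d=(5,-2) top-left  bias=+0
  edge (5, 0)→(2, 4): d=(-3,4) right/bottom  bias=-1
    (1,0)@(3, 1): e=[8,1,5] → #
    (2,0)@(5, 1): e=[12,5,-3] → ·
    (0,1)@(1, 3): e=[0,7,7] → #  [on edge]
    (1,1)@(3, 3): e=[4,11,-1] → ·
    (0,2)@(1, 5): e=[-4,17,1] → ·
    (1,2)@(3, 5): e=[0,21,-7] → ·  [on edge]
    (2,3)@(5, 7): e=[0,35,-21] → ·  [on edge]
  covered (2 px):
    · # · · · · · · ·
    # · · · · · · · ·
    · · · · · · · · ·
    · · · · · · · · ·
T2:
  2·area = 76
  edge (13, 7)→(2, 0): d=(-11,-7) top-left  bias=+0
  edge (2, 0)→(16, 2): d=(14,2) right/bottom  bias=-1
  edge (16, 2)→(13, 7): d=(-3,5) right/bottom  bias=-1
    (2,0)@(5, 1): e=[10,8,58] → #
    (3,0)@(7, 1): e=[24,4,48] → #
    (4,0)@(9, 1): e=[38,0,38] → ·  [on edge]
    (2,1)@(5, 3): e=[-12,36,52] → ·
    (3,1)@(7, 3): e=[2,32,42] → #
    (4,1)@(9, 3): e=[16,28,32] → #
    (5,1)@(11, 3): e=[30,24,22] → #
    (6,1)@(13, 3): e=[44,20,12] → #
    (7,1)@(15, 3): e=[58,16,2] → #
    (8,1)@(17, 3): e=[72,12,-8] → ·
    (3,2)@(7, 5): e=[-20,60,36] → ·
    (4,2)@(9, 5): e=[-6,56,26] → ·
    (6,3)@(13, 7): e=[0,76,0] → ·  [on edge]
  covered (9 px):
    · · # # · · · · ·
    · · · # # # # # ·
    · · · · · # # · ·
    · · · · · · · · ·

Z-buffer (winner per pixel, '.' = empty):
  . 1 2 2 . . . . .
  1 . . 0 2 2 2 2 .
  . . 0 0 0 2 2 . .
  . . . . . 0 0 . .

Answer: 0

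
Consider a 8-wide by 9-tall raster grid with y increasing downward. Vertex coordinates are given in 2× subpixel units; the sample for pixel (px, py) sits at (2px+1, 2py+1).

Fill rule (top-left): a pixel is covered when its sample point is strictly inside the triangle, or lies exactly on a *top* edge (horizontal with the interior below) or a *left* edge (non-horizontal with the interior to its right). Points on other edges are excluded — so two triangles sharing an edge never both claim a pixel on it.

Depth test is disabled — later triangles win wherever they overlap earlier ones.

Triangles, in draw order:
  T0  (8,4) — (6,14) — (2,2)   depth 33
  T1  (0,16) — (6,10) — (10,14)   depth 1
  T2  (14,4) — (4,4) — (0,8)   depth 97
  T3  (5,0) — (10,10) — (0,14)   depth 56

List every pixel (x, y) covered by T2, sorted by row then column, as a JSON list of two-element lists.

T0:
  2·area = 64
  edge (8, 4)→(6, 14): d=(-2,10) right/bottom  bias=-1
  edge (6, 14)→(2, 2): d=(-4,-12) top-left  bias=+0
  edge (2, 2)→(8, 4): d=(6,2) right/bottom  bias=-1
    (1,1)@(3, 3): e=[52,8,4] → #
    (2,1)@(5, 3): e=[32,32,0] → ·  [on edge]
    (1,2)@(3, 5): e=[48,0,16] → #  [on edge]
    (2,2)@(5, 5): e=[28,24,12] → #
    (3,2)@(7, 5): e=[8,48,8] → #
    (4,2)@(9, 5): e=[-12,72,4] → ·
    (5,2)@(11, 5): e=[-32,96,0] → ·  [on edge]
    (1,3)@(3, 7): e=[44,-8,28] → ·
    (2,3)@(5, 7): e=[24,16,24] → #
    (4,3)@(9, 7): e=[-16,64,16] → ·
    (2,4)@(5, 9): e=[20,8,36] → #
    (3,4)@(7, 9): e=[0,32,32] → ·  [on edge]
    (2,5)@(5, 11): e=[16,0,48] → #  [on edge]
    (3,8)@(7, 17): e=[-16,0,80] → ·  [on edge]
  covered (8 px):
    · · · · · · · ·
    · # · · · · · ·
    · # # # · · · ·
    · · # # · · · ·
    · · # · · · · ·
    · · # · · · · ·
    · · · · · · · ·
    · · · · · · · ·
    · · · · · · · ·
T1:
  2·area = 48
  edge (0, 16)→(6, 10): d=(6,-6) top-left  bias=+0
  edge (6, 10)→(10, 14): d=(4,4) right/bottom  bias=-1
  edge (10, 14)→(0, 16): d=(-10,2) right/bottom  bias=-1
    (7,0)@(15, 1): e=[0,-72,120] → ·  [on edge]
    (6,1)@(13, 3): e=[0,-56,104] → ·  [on edge]
    (0,2)@(1, 5): e=[-60,0,108] → ·  [on edge]
    (5,2)@(11, 5): e=[0,-40,88] → ·  [on edge]
    (1,3)@(3, 7): e=[-36,0,84] → ·  [on edge]
    (4,3)@(9, 7): e=[0,-24,72] → ·  [on edge]
    (2,4)@(5, 9): e=[-12,0,60] → ·  [on edge]
    (3,4)@(7, 9): e=[0,-8,56] → ·  [on edge]
    (2,5)@(5, 11): e=[0,8,40] → #  [on edge]
    (3,5)@(7, 11): e=[12,0,36] → ·  [on edge]
    (1,6)@(3, 13): e=[0,24,24] → #  [on edge]
    (3,6)@(7, 13): e=[24,8,16] → #
    (4,6)@(9, 13): e=[36,0,12] → ·  [on edge]
    (7,6)@(15, 13): e=[72,-24,0] → ·  [on edge]
    (0,7)@(1, 15): e=[0,40,8] → #  [on edge]
    (2,7)@(5, 15): e=[24,24,0] → ·  [on edge]
    (5,7)@(11, 15): e=[60,0,-12] → ·  [on edge]
    (6,8)@(13, 17): e=[84,0,-36] → ·  [on edge]
  covered (6 px):
    · · · · · · · ·
    · · · · · · · ·
    · · · · · · · ·
    · · · · · · · ·
    · · · · · · · ·
    · · # · · · · ·
    · # # # · · · ·
    # # · · · · · ·
    · · · · · · · ·
T2:
  2·area = 40  (B↔C swapped to make it positive)
  edge (14, 4)→(0, 8): d=(-14,4) right/bottom  bias=-1
  edge (0, 8)→(4, 4): d=(4,-4) top-left  bias=+0
  edge (4, 4)→(14, 4): d=(10,0) top-left  bias=+0
    (3,0)@(7, 1): e=[70,0,-30] → ·  [on edge]
    (2,1)@(5, 3): e=[50,0,-10] → ·  [on edge]
    (1,2)@(3, 5): e=[30,0,10] → #  [on edge]
    (2,2)@(5, 5): e=[22,8,10] → #
    (3,2)@(7, 5): e=[14,16,10] → #
    (4,2)@(9, 5): e=[6,24,10] → #
    (5,2)@(11, 5): e=[-2,32,10] → ·
    (0,3)@(1, 7): e=[10,0,30] → #  [on edge]
    (2,3)@(5, 7): e=[-6,16,30] → ·
    (3,3)@(7, 7): e=[-14,24,30] → ·
    (4,3)@(9, 7): e=[-22,32,30] → ·
    (0,4)@(1, 9): e=[-18,8,50] → ·
  covered (6 px):
    · · · · · · · ·
    · · · · · · · ·
    · # # # # · · ·
    # # · · · · · ·
    · · · · · · · ·
    · · · · · · · ·
    · · · · · · · ·
    · · · · · · · ·
    · · · · · · · ·
T3:
  2·area = 120
  edge (5, 0)→(10, 10): d=(5,10) right/bottom  bias=-1
  edge (10, 10)→(0, 14): d=(-10,4) right/bottom  bias=-1
  edge (0, 14)→(5, 0): d=(5,-14) top-left  bias=+0
    (2,0)@(5, 1): e=[5,110,5] → #
    (3,0)@(7, 1): e=[-15,102,33] → ·
    (2,1)@(5, 3): e=[15,90,15] → #
    (3,1)@(7, 3): e=[-5,82,43] → ·
    (2,2)@(5, 5): e=[25,70,25] → #
    (3,2)@(7, 5): e=[5,62,53] → #
    (4,2)@(9, 5): e=[-15,54,81] → ·
    (1,3)@(3, 7): e=[55,58,7] → #
    (4,3)@(9, 7): e=[-5,34,91] → ·
    (1,4)@(3, 9): e=[65,38,17] → #
    (4,4)@(9, 9): e=[5,14,101] → #
    (5,4)@(11, 9): e=[-15,6,129] → ·
  covered (15 px):
    · · # · · · · ·
    · · # · · · · ·
    · · # # · · · ·
    · # # # · · · ·
    · # # # # · · ·
    · # # # · · · ·
    # · · · · · · ·
    · · · · · · · ·
    · · · · · · · ·

Answer: [[1,2],[2,2],[3,2],[4,2],[0,3],[1,3]]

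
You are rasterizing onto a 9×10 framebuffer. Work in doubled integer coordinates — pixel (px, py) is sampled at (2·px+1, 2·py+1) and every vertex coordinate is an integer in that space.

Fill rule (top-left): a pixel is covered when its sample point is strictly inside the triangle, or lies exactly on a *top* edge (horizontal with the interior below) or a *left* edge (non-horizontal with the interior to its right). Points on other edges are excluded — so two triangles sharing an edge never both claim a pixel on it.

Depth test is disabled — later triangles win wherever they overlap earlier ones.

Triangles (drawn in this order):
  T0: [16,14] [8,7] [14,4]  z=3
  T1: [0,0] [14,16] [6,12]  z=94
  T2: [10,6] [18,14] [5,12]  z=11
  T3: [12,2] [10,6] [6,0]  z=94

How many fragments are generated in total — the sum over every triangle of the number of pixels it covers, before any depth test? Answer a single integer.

T0:
  2·area = 66
  edge (16, 14)→(8, 7): d=(-8,-7) top-left  bias=+0
  edge (8, 7)→(14, 4): d=(6,-3) top-left  bias=+0
  edge (14, 4)→(16, 14): d=(2,10) right/bottom  bias=-1
    (6,2)@(13, 5): e=[51,3,12] → █
    (7,2)@(15, 5): e=[65,9,-8] → ·
    (4,3)@(9, 7): e=[7,3,56] → █
    (5,3)@(11, 7): e=[21,9,36] → █
    (7,3)@(15, 7): e=[49,21,-4] → ·
    (4,4)@(9, 9): e=[-9,15,60] → ·
    (5,4)@(11, 9): e=[5,21,40] → █
    (7,4)@(15, 9): e=[33,33,0] → ·  [on edge]
    (5,5)@(11, 11): e=[-11,33,44] → ·
    (6,5)@(13, 11): e=[3,39,24] → █
    (7,5)@(15, 11): e=[17,45,4] → █
    (8,5)@(17, 11): e=[31,51,-16] → ·
    (8,9)@(17, 19): e=[-33,99,0] → ·  [on edge]
  covered (9 px):
    · · · · · · · · ·
    · · · · · · · · ·
    · · · · · · █ · ·
    · · · · █ █ █ · ·
    · · · · · █ █ · ·
    · · · · · · █ █ ·
    · · · · · · · █ ·
    · · · · · · · · ·
    · · · · · · · · ·
    · · · · · · · · ·
T1:
  2·area = 72
  edge (0, 0)→(14, 16): d=(14,16) right/bottom  bias=-1
  edge (14, 16)→(6, 12): d=(-8,-4) top-left  bias=+0
  edge (6, 12)→(0, 0): d=(-6,-12) top-left  bias=+0
    (1,2)@(3, 5): e=[22,44,6] → █
    (2,2)@(5, 5): e=[-10,52,30] → ·
    (1,3)@(3, 7): e=[50,28,-6] → ·
    (2,3)@(5, 7): e=[18,36,18] → █
    (3,3)@(7, 7): e=[-14,44,42] → ·
    (2,4)@(5, 9): e=[46,20,6] → █
    (3,4)@(7, 9): e=[14,28,30] → █
    (4,4)@(9, 9): e=[-18,36,54] → ·
    (2,5)@(5, 11): e=[74,4,-6] → ·
    (3,5)@(7, 11): e=[42,12,18] → █
    (4,5)@(9, 11): e=[10,20,42] → █
    (5,5)@(11, 11): e=[-22,28,66] → ·
  covered (9 px):
    · · · · · · · · ·
    · · · · · · · · ·
    · █ · · · · · · ·
    · · █ · · · · · ·
    · · █ █ · · · · ·
    · · · █ █ · · · ·
    · · · · █ █ · · ·
    · · · · · · █ · ·
    · · · · · · · · ·
    · · · · · · · · ·
T2:
  2·area = 88
  edge (10, 6)→(18, 14): d=(8,8) right/bottom  bias=-1
  edge (18, 14)→(5, 12): d=(-13,-2) top-left  bias=+0
  edge (5, 12)→(10, 6): d=(5,-6) top-left  bias=+0
    (2,0)@(5, 1): e=[0,143,-55] → ·  [on edge]
    (3,1)@(7, 3): e=[0,121,-33] → ·  [on edge]
    (4,2)@(9, 5): e=[0,99,-11] → ·  [on edge]
    (5,3)@(11, 7): e=[0,77,11] → ·  [on edge]
    (4,4)@(9, 9): e=[32,47,9] → █
    (5,4)@(11, 9): e=[16,51,21] → █
    (6,4)@(13, 9): e=[0,55,33] → ·  [on edge]
    (3,5)@(7, 11): e=[64,17,7] → █
    (6,5)@(13, 11): e=[16,29,43] → █
    (7,5)@(15, 11): e=[0,33,55] → ·  [on edge]
    (3,6)@(7, 13): e=[80,-9,17] → ·
    (4,6)@(9, 13): e=[64,-5,29] → ·
    (8,6)@(17, 13): e=[0,11,77] → ·  [on edge]
  covered (8 px):
    · · · · · · · · ·
    · · · · · · · · ·
    · · · · · · · · ·
    · · · · · · · · ·
    · · · · █ █ · · ·
    · · · █ █ █ █ · ·
    · · · · · · █ █ ·
    · · · · · · · · ·
    · · · · · · · · ·
    · · · · · · · · ·
T3:
  2·area = 28
  edge (12, 2)→(10, 6): d=(-2,4) right/bottom  bias=-1
  edge (10, 6)→(6, 0): d=(-4,-6) top-left  bias=+0
  edge (6, 0)→(12, 2): d=(6,2) right/bottom  bias=-1
    (3,0)@(7, 1): e=[22,2,4] → █
    (4,0)@(9, 1): e=[14,14,0] → ·  [on edge]
    (3,1)@(7, 3): e=[18,-6,16] → ·
    (4,1)@(9, 3): e=[10,6,12] → █
    (5,1)@(11, 3): e=[2,18,8] → █
    (6,1)@(13, 3): e=[-6,30,4] → ·
    (7,1)@(15, 3): e=[-14,42,0] → ·  [on edge]
    (4,2)@(9, 5): e=[6,-2,24] → ·
    (5,2)@(11, 5): e=[-2,10,20] → ·
  covered (3 px):
    · · · █ · · · · ·
    · · · · █ █ · · ·
    · · · · · · · · ·
    · · · · · · · · ·
    · · · · · · · · ·
    · · · · · · · · ·
    · · · · · · · · ·
    · · · · · · · · ·
    · · · · · · · · ·
    · · · · · · · · ·

Result: 29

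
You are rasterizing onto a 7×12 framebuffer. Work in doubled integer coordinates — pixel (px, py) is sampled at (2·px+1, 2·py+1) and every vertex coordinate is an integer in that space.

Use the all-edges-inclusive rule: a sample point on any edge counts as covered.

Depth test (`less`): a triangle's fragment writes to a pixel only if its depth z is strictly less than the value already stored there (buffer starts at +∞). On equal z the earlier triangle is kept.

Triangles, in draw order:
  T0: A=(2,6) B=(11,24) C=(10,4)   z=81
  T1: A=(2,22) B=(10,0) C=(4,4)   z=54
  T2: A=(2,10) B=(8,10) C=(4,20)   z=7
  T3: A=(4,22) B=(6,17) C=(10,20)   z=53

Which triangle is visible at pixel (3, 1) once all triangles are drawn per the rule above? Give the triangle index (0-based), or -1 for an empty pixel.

T0:
  2·area = 162  (B↔C swapped to make it positive)
  edge (2, 6)→(10, 4): d=(8,-2) inclusive
  edge (10, 4)→(11, 24): d=(1,20) inclusive
  edge (11, 24)→(2, 6): d=(-9,-18) inclusive
    (3,2)@(7, 5): e=[2,61,99] → X
    (4,2)@(9, 5): e=[6,21,135] → X
    (5,2)@(11, 5): e=[10,-19,171] → .
    (1,3)@(3, 7): e=[10,143,9] → X
    (2,3)@(5, 7): e=[14,103,45] → X
    (5,3)@(11, 7): e=[26,-17,153] → .
    (1,4)@(3, 9): e=[26,145,-9] → .
    (2,4)@(5, 9): e=[30,105,27] → X
    (5,4)@(11, 9): e=[42,-15,135] → .
    (2,5)@(5, 11): e=[46,107,9] → X
    (5,5)@(11, 11): e=[58,-13,117] → .
    (2,6)@(5, 13): e=[62,109,-9] → .
  covered (18 px):
    . . . . . . .
    . . . . . . .
    . . . X X . .
    . X X X X . .
    . . X X X . .
    . . X X X . .
    . . . X X . .
    . . . X X . .
    . . . . X . .
    . . . . X . .
    . . . . . . .
    . . . . . . .
T1:
  2·area = 100  (B↔C swapped to make it positive)
  edge (2, 22)→(4, 4): d=(2,-18) inclusive
  edge (4, 4)→(10, 0): d=(6,-4) inclusive
  edge (10, 0)→(2, 22): d=(-8,22) inclusive
    (4,0)@(9, 1): e=[84,2,14] → X
    (5,0)@(11, 1): e=[120,10,-30] → .
    (3,1)@(7, 3): e=[52,6,42] → X
    (4,1)@(9, 3): e=[88,14,-2] → .
    (2,2)@(5, 5): e=[20,10,70] → X
    (4,2)@(9, 5): e=[92,26,-18] → .
    (2,3)@(5, 7): e=[24,22,54] → X
    (4,3)@(9, 7): e=[96,38,-34] → .
    (2,4)@(5, 9): e=[28,34,38] → X
    (3,4)@(7, 9): e=[64,42,-6] → .
    (2,5)@(5, 11): e=[32,46,22] → X
    (3,5)@(7, 11): e=[68,54,-22] → .
    (1,6)@(3, 13): e=[0,50,50] → X  [on edge]
  covered (13 px):
    . . . . X . .
    . . . X . . .
    . . X X . . .
    . . X X . . .
    . . X . . . .
    . . X . . . .
    . X X . . . .
    . X . . . . .
    . X . . . . .
    . X . . . . .
    . . . . . . .
    . . . . . . .
T2:
  2·area = 60
  edge (2, 10)→(8, 10): d=(6,0) inclusive
  edge (8, 10)→(4, 20): d=(-4,10) inclusive
  edge (4, 20)→(2, 10): d=(-2,-10) inclusive
    (0,2)@(1, 5): e=[-30,90,0] → .  [on edge]
    (1,5)@(3, 11): e=[6,46,8] → X
    (2,5)@(5, 11): e=[6,26,28] → X
    (3,5)@(7, 11): e=[6,6,48] → X
    (4,5)@(9, 11): e=[6,-14,68] → .
    (1,6)@(3, 13): e=[18,38,4] → X
    (3,6)@(7, 13): e=[18,-2,44] → .
    (1,7)@(3, 15): e=[30,30,0] → X  [on edge]
    (3,7)@(7, 15): e=[30,-10,40] → .
    (1,8)@(3, 17): e=[42,22,-4] → .
    (2,8)@(5, 17): e=[42,2,16] → X
    (3,8)@(7, 17): e=[42,-18,36] → .
  covered (8 px):
    . . . . . . .
    . . . . . . .
    . . . . . . .
    . . . . . . .
    . . . . . . .
    . X X X . . .
    . X X . . . .
    . X X . . . .
    . . X . . . .
    . . . . . . .
    . . . . . . .
    . . . . . . .
T3:
  2·area = 26
  edge (4, 22)→(6, 17): d=(2,-5) inclusive
  edge (6, 17)→(10, 20): d=(4,3) inclusive
  edge (10, 20)→(4, 22): d=(-6,2) inclusive
    (3,9)@(7, 19): e=[9,5,12] → X
    (4,9)@(9, 19): e=[19,-1,8] → .
    (6,9)@(13, 19): e=[39,-13,0] → .  [on edge]
    (2,10)@(5, 21): e=[3,19,4] → X
    (3,10)@(7, 21): e=[13,13,0] → X  [on edge]
    (4,10)@(9, 21): e=[23,7,-4] → .
    (0,11)@(1, 23): e=[-13,39,0] → .  [on edge]
    (2,11)@(5, 23): e=[7,27,-8] → .
    (3,11)@(7, 23): e=[17,21,-12] → .
  covered (3 px):
    . . . . . . .
    . . . . . . .
    . . . . . . .
    . . . . . . .
    . . . . . . .
    . . . . . . .
    . . . . . . .
    . . . . . . .
    . . . . . . .
    . . . X . . .
    . . X X . . .
    . . . . . . .

Z-buffer (winner per pixel, '.' = empty):
  . . . . 1 . .
  . . . 1 . . .
  . . 1 1 0 . .
  . 0 1 1 0 . .
  . . 1 0 0 . .
  . 2 2 2 0 . .
  . 2 2 0 0 . .
  . 2 2 0 0 . .
  . 1 2 . 0 . .
  . 1 . 3 0 . .
  . . 3 3 . . .
  . . . . . . .

Answer: 1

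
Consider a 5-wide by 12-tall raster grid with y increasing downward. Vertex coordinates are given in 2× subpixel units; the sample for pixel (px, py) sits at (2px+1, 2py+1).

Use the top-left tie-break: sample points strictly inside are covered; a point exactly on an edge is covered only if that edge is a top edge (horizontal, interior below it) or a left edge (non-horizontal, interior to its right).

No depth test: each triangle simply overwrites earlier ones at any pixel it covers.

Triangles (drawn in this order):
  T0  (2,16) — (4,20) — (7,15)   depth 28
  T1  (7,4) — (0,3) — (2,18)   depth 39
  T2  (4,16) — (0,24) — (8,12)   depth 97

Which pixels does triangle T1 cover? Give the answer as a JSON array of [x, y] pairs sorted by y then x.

T0:
  2·area = 22  (B↔C swapped to make it positive)
  edge (2, 16)→(7, 15): d=(5,-1) top-left  bias=+0
  edge (7, 15)→(4, 20): d=(-3,5) right/bottom  bias=-1
  edge (4, 20)→(2, 16): d=(-2,-4) top-left  bias=+0
    (3,7)@(7, 15): e=[0,0,22] → ·  [on edge]
    (1,8)@(3, 17): e=[6,14,2] → █
    (2,8)@(5, 17): e=[8,4,10] → █
    (3,8)@(7, 17): e=[10,-6,18] → ·
    (1,9)@(3, 19): e=[16,8,-2] → ·
    (2,9)@(5, 19): e=[18,-2,6] → ·
  covered (2 px):
    · · · · ·
    · · · · ·
    · · · · ·
    · · · · ·
    · · · · ·
    · · · · ·
    · · · · ·
    · · · · ·
    · █ █ · ·
    · · · · ·
    · · · · ·
    · · · · ·
T1:
  2·area = 103  (B↔C swapped to make it positive)
  edge (7, 4)→(2, 18): d=(-5,14) right/bottom  bias=-1
  edge (2, 18)→(0, 3): d=(-2,-15) top-left  bias=+0
  edge (0, 3)→(7, 4): d=(7,1) right/bottom  bias=-1
    (0,2)@(1, 5): e=[79,11,13] → █
    (1,2)@(3, 5): e=[51,41,11] → █
    (2,2)@(5, 5): e=[23,71,9] → █
    (3,2)@(7, 5): e=[-5,101,7] → ·
    (0,3)@(1, 7): e=[69,7,27] → █
    (3,3)@(7, 7): e=[-15,97,21] → ·
    (0,4)@(1, 9): e=[59,3,41] → █
    (3,4)@(7, 9): e=[-25,93,35] → ·
    (0,5)@(1, 11): e=[49,-1,55] → ·
    (1,5)@(3, 11): e=[21,29,53] → █
    (2,5)@(5, 11): e=[-7,59,51] → ·
    (1,6)@(3, 13): e=[11,25,67] → █
  covered (12 px):
    · · · · ·
    · · · · ·
    █ █ █ · ·
    █ █ █ · ·
    █ █ █ · ·
    · █ · · ·
    · █ · · ·
    · █ · · ·
    · · · · ·
    · · · · ·
    · · · · ·
    · · · · ·
T2:
  2·area = 16  (B↔C swapped to make it positive)
  edge (4, 16)→(8, 12): d=(4,-4) top-left  bias=+0
  edge (8, 12)→(0, 24): d=(-8,12) right/bottom  bias=-1
  edge (0, 24)→(4, 16): d=(4,-8) top-left  bias=+0
    (4,5)@(9, 11): e=[0,-4,20] → ·  [on edge]
    (3,6)@(7, 13): e=[0,4,12] → █  [on edge]
    (4,6)@(9, 13): e=[8,-20,28] → ·
    (2,7)@(5, 15): e=[0,12,4] → █  [on edge]
    (3,7)@(7, 15): e=[8,-12,20] → ·
    (1,8)@(3, 17): e=[0,20,-4] → ·  [on edge]
    (2,8)@(5, 17): e=[8,-4,12] → ·
    (0,9)@(1, 19): e=[0,28,-12] → ·  [on edge]
    (1,9)@(3, 19): e=[8,4,4] → █
    (2,9)@(5, 19): e=[16,-20,20] → ·
    (1,10)@(3, 21): e=[16,-12,12] → ·
  covered (3 px):
    · · · · ·
    · · · · ·
    · · · · ·
    · · · · ·
    · · · · ·
    · · · · ·
    · · · █ ·
    · · █ · ·
    · · · · ·
    · █ · · ·
    · · · · ·
    · · · · ·

Result: [[0,2],[1,2],[2,2],[0,3],[1,3],[2,3],[0,4],[1,4],[2,4],[1,5],[1,6],[1,7]]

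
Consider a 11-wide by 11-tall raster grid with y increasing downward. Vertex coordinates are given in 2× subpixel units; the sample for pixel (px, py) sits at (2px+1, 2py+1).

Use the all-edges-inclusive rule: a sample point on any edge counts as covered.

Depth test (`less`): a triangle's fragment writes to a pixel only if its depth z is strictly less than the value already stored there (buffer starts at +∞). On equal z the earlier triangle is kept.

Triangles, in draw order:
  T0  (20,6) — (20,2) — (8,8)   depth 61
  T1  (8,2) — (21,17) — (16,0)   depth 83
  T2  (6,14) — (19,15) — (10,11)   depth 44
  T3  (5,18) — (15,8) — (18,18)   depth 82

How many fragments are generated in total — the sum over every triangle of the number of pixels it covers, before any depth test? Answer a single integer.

T0:
  2·area = 48  (B↔C swapped to make it positive)
  edge (20, 6)→(8, 8): d=(-12,2) inclusive
  edge (8, 8)→(20, 2): d=(12,-6) inclusive
  edge (20, 2)→(20, 6): d=(0,4) inclusive
    (9,1)@(19, 3): e=[38,6,4] → █
    (10,1)@(21, 3): e=[34,18,-4] → ·
    (7,2)@(15, 5): e=[22,6,20] → █
    (8,2)@(17, 5): e=[18,18,12] → █
    (10,2)@(21, 5): e=[10,42,-4] → ·
    (5,3)@(11, 7): e=[6,6,36] → █
    (6,3)@(13, 7): e=[2,18,28] → █
    (7,3)@(15, 7): e=[-2,30,20] → ·
    (8,3)@(17, 7): e=[-6,42,12] → ·
    (9,3)@(19, 7): e=[-10,54,4] → ·
    (5,4)@(11, 9): e=[-18,30,36] → ·
    (6,4)@(13, 9): e=[-22,42,28] → ·
  covered (6 px):
    · · · · · · · · · · ·
    · · · · · · · · · █ ·
    · · · · · · · █ █ █ ·
    · · · · · █ █ · · · ·
    · · · · · · · · · · ·
    · · · · · · · · · · ·
    · · · · · · · · · · ·
    · · · · · · · · · · ·
    · · · · · · · · · · ·
    · · · · · · · · · · ·
    · · · · · · · · · · ·
T1:
  2·area = 146  (B↔C swapped to make it positive)
  edge (8, 2)→(16, 0): d=(8,-2) inclusive
  edge (16, 0)→(21, 17): d=(5,17) inclusive
  edge (21, 17)→(8, 2): d=(-13,-15) inclusive
    (6,0)@(13, 1): e=[2,56,88] → █
    (7,0)@(15, 1): e=[6,22,118] → █
    (8,0)@(17, 1): e=[10,-12,148] → ·
    (4,1)@(9, 3): e=[10,134,2] → █
    (5,1)@(11, 3): e=[14,100,32] → █
    (8,1)@(17, 3): e=[26,-2,122] → ·
    (4,2)@(9, 5): e=[26,144,-24] → ·
    (5,2)@(11, 5): e=[30,110,6] → █
    (8,2)@(17, 5): e=[42,8,96] → █
    (9,2)@(19, 5): e=[46,-26,126] → ·
    (5,3)@(11, 7): e=[46,120,-20] → ·
    (6,3)@(13, 7): e=[50,86,10] → █
    (10,8)@(21, 17): e=[146,0,0] → █  [on edge]
  covered (19 px):
    · · · · · · █ █ · · ·
    · · · · █ █ █ █ · · ·
    · · · · · █ █ █ █ · ·
    · · · · · · █ █ █ · ·
    · · · · · · · █ █ · ·
    · · · · · · · · █ █ ·
    · · · · · · · · · █ ·
    · · · · · · · · · · ·
    · · · · · · · · · · █
    · · · · · · · · · · ·
    · · · · · · · · · · ·
T2:
  2·area = 43  (B↔C swapped to make it positive)
  edge (6, 14)→(10, 11): d=(4,-3) inclusive
  edge (10, 11)→(19, 15): d=(9,4) inclusive
  edge (19, 15)→(6, 14): d=(-13,-1) inclusive
    (0,3)@(1, 7): e=[-43,0,86] → ·  [on edge]
    (4,6)@(9, 13): e=[5,22,16] → █
    (5,6)@(11, 13): e=[11,14,18] → █
    (6,6)@(13, 13): e=[17,6,20] → █
    (7,6)@(15, 13): e=[23,-2,22] → ·
    (4,7)@(9, 15): e=[13,40,-10] → ·
    (5,7)@(11, 15): e=[19,32,-8] → ·
    (6,7)@(13, 15): e=[25,24,-6] → ·
    (9,7)@(19, 15): e=[43,0,0] → █  [on edge]
    (10,7)@(21, 15): e=[49,-8,2] → ·
    (9,8)@(19, 17): e=[51,18,-26] → ·
  covered (4 px):
    · · · · · · · · · · ·
    · · · · · · · · · · ·
    · · · · · · · · · · ·
    · · · · · · · · · · ·
    · · · · · · · · · · ·
    · · · · · · · · · · ·
    · · · · █ █ █ · · · ·
    · · · · · · · · · █ ·
    · · · · · · · · · · ·
    · · · · · · · · · · ·
    · · · · · · · · · · ·
T3:
  2·area = 130
  edge (5, 18)→(15, 8): d=(10,-10) inclusive
  edge (15, 8)→(18, 18): d=(3,10) inclusive
  edge (18, 18)→(5, 18): d=(-13,0) inclusive
    (7,4)@(15, 9): e=[10,3,117] → █
    (8,4)@(17, 9): e=[30,-17,117] → ·
    (6,5)@(13, 11): e=[10,29,91] → █
    (8,5)@(17, 11): e=[50,-11,91] → ·
    (5,6)@(11, 13): e=[10,55,65] → █
    (8,6)@(17, 13): e=[70,-5,65] → ·
    (4,7)@(9, 15): e=[10,81,39] → █
    (8,7)@(17, 15): e=[90,1,39] → █
    (9,7)@(19, 15): e=[110,-19,39] → ·
    (3,8)@(7, 17): e=[10,107,13] → █
    (9,8)@(19, 17): e=[130,-13,13] → ·
    (3,9)@(7, 19): e=[30,113,-13] → ·
  covered (17 px):
    · · · · · · · · · · ·
    · · · · · · · · · · ·
    · · · · · · · · · · ·
    · · · · · · · · · · ·
    · · · · · · · █ · · ·
    · · · · · · █ █ · · ·
    · · · · · █ █ █ · · ·
    · · · · █ █ █ █ █ · ·
    · · · █ █ █ █ █ █ · ·
    · · · · · · · · · · ·
    · · · · · · · · · · ·

Answer: 46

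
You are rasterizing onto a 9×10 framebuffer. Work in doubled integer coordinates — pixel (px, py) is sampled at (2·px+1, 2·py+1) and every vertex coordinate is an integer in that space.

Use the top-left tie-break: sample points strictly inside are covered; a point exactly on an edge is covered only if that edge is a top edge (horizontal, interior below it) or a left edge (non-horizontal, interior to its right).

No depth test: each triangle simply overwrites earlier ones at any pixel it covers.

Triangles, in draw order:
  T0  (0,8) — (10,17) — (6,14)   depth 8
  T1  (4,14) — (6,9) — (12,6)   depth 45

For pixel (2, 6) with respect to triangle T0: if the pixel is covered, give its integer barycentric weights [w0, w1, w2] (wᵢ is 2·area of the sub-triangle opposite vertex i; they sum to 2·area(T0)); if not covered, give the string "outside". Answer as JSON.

T0:
  2·area = 6
  edge (0, 8)→(10, 17): d=(10,9) right/bottom  bias=-1
  edge (10, 17)→(6, 14): d=(-4,-3) top-left  bias=+0
  edge (6, 14)→(0, 8): d=(-6,-6) top-left  bias=+0
    (0,4)@(1, 9): e=[1,5,0] → █  [on edge]
    (1,4)@(3, 9): e=[-17,11,12] → ·
    (0,5)@(1, 11): e=[21,-3,-12] → ·
    (1,5)@(3, 11): e=[3,3,0] → █  [on edge]
    (2,5)@(5, 11): e=[-15,9,12] → ·
    (1,6)@(3, 13): e=[23,-5,-12] → ·
    (2,6)@(5, 13): e=[5,1,0] → █  [on edge]
    (3,6)@(7, 13): e=[-13,7,12] → ·
    (2,7)@(5, 15): e=[25,-7,-12] → ·
    (3,7)@(7, 15): e=[7,-1,0] → ·  [on edge]
    (4,8)@(9, 17): e=[9,-3,0] → ·  [on edge]
    (5,9)@(11, 19): e=[11,-5,0] → ·  [on edge]
  covered (3 px):
    · · · · · · · · ·
    · · · · · · · · ·
    · · · · · · · · ·
    · · · · · · · · ·
    █ · · · · · · · ·
    · █ · · · · · · ·
    · · █ · · · · · ·
    · · · · · · · · ·
    · · · · · · · · ·
    · · · · · · · · ·
T1:
  2·area = 24
  edge (4, 14)→(6, 9): d=(2,-5) top-left  bias=+0
  edge (6, 9)→(12, 6): d=(6,-3) top-left  bias=+0
  edge (12, 6)→(4, 14): d=(-8,8) right/bottom  bias=-1
    (8,0)@(17, 1): e=[39,-15,0] → ·  [on edge]
    (7,1)@(15, 3): e=[33,-9,0] → ·  [on edge]
    (6,2)@(13, 5): e=[27,-3,0] → ·  [on edge]
    (5,3)@(11, 7): e=[21,3,0] → ·  [on edge]
    (3,4)@(7, 9): e=[5,3,16] → █
    (4,4)@(9, 9): e=[15,9,0] → ·  [on edge]
    (3,5)@(7, 11): e=[9,15,0] → ·  [on edge]
    (2,6)@(5, 13): e=[3,21,0] → ·  [on edge]
    (1,7)@(3, 15): e=[-3,27,0] → ·  [on edge]
    (0,8)@(1, 17): e=[-9,33,0] → ·  [on edge]
  covered (1 px):
    · · · · · · · · ·
    · · · · · · · · ·
    · · · · · · · · ·
    · · · · · · · · ·
    · · · █ · · · · ·
    · · · · · · · · ·
    · · · · · · · · ·
    · · · · · · · · ·
    · · · · · · · · ·
    · · · · · · · · ·

Result: [1,0,5]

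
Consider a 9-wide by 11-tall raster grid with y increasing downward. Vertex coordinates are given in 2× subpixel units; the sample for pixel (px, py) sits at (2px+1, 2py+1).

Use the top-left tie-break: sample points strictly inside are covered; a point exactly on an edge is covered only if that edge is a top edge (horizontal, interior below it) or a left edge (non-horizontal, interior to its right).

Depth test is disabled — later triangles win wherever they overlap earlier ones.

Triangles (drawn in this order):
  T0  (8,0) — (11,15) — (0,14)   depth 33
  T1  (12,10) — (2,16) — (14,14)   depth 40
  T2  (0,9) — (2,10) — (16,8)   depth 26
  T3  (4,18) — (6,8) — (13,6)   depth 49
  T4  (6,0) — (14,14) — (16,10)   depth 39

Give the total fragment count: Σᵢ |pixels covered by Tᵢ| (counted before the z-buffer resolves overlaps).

T0:
  2·area = 162
  edge (8, 0)→(11, 15): d=(3,15) right/bottom  bias=-1
  edge (11, 15)→(0, 14): d=(-11,-1) top-left  bias=+0
  edge (0, 14)→(8, 0): d=(8,-14) top-left  bias=+0
    (3,1)@(7, 3): e=[24,128,10] → X
    (4,1)@(9, 3): e=[-6,130,38] → .
    (3,2)@(7, 5): e=[30,106,26] → X
    (4,2)@(9, 5): e=[0,108,54] → .  [on edge]
    (2,3)@(5, 7): e=[66,82,14] → X
    (4,3)@(9, 7): e=[6,86,70] → X
    (5,3)@(11, 7): e=[-24,88,98] → .
    (1,4)@(3, 9): e=[102,58,2] → X
    (5,4)@(11, 9): e=[-18,66,114] → .
    (1,5)@(3, 11): e=[108,36,18] → X
    (5,5)@(11, 11): e=[-12,44,130] → .
    (0,6)@(1, 13): e=[144,12,6] → X
    (5,7)@(11, 15): e=[0,0,162] → .  [on edge]
  covered (18 px):
    . . . . . . . . .
    . . . X . . . . .
    . . . X . . . . .
    . . X X X . . . .
    . X X X X . . . .
    . X X X X . . . .
    X X X X X . . . .
    . . . . . . . . .
    . . . . . . . . .
    . . . . . . . . .
    . . . . . . . . .
T1:
  2·area = 52  (B↔C swapped to make it positive)
  edge (12, 10)→(14, 14): d=(2,4) right/bottom  bias=-1
  edge (14, 14)→(2, 16): d=(-12,2) right/bottom  bias=-1
  edge (2, 16)→(12, 10): d=(10,-6) top-left  bias=+0
    (8,3)@(17, 7): e=[-26,78,0] → .  [on edge]
    (5,5)@(11, 11): e=[6,42,4] → X
    (6,5)@(13, 11): e=[-2,38,16] → .
    (3,6)@(7, 13): e=[26,26,0] → X  [on edge]
    (4,6)@(9, 13): e=[18,22,12] → X
    (6,6)@(13, 13): e=[2,14,36] → X
    (7,6)@(15, 13): e=[-6,10,48] → .
    (2,7)@(5, 15): e=[38,6,8] → X
    (4,7)@(9, 15): e=[22,-2,32] → .
    (5,7)@(11, 15): e=[14,-6,44] → .
    (6,7)@(13, 15): e=[6,-10,56] → .
    (2,8)@(5, 17): e=[42,-18,28] → .
  covered (7 px):
    . . . . . . . . .
    . . . . . . . . .
    . . . . . . . . .
    . . . . . . . . .
    . . . . . . . . .
    . . . . . X . . .
    . . . X X X X . .
    . . X X . . . . .
    . . . . . . . . .
    . . . . . . . . .
    . . . . . . . . .
T2:
  2·area = 18  (B↔C swapped to make it positive)
  edge (0, 9)→(16, 8): d=(16,-1) top-left  bias=+0
  edge (16, 8)→(2, 10): d=(-14,2) right/bottom  bias=-1
  edge (2, 10)→(0, 9): d=(-2,-1) top-left  bias=+0
    (0,4)@(1, 9): e=[1,16,1] → X
    (1,4)@(3, 9): e=[3,12,3] → X
    (2,4)@(5, 9): e=[5,8,5] → X
    (3,4)@(7, 9): e=[7,4,7] → X
    (4,4)@(9, 9): e=[9,0,9] → .  [on edge]
    (0,5)@(1, 11): e=[33,-12,-3] → .
    (1,5)@(3, 11): e=[35,-16,-1] → .
    (2,5)@(5, 11): e=[37,-20,1] → .
    (3,5)@(7, 11): e=[39,-24,3] → .
  covered (4 px):
    . . . . . . . . .
    . . . . . . . . .
    . . . . . . . . .
    . . . . . . . . .
    X X X X . . . . .
    . . . . . . . . .
    . . . . . . . . .
    . . . . . . . . .
    . . . . . . . . .
    . . . . . . . . .
    . . . . . . . . .
T3:
  2·area = 66
  edge (4, 18)→(6, 8): d=(2,-10) top-left  bias=+0
  edge (6, 8)→(13, 6): d=(7,-2) top-left  bias=+0
  edge (13, 6)→(4, 18): d=(-9,12) right/bottom  bias=-1
    (3,1)@(7, 3): e=[0,-33,99] → .  [on edge]
    (5,3)@(11, 7): e=[48,3,15] → X
    (6,3)@(13, 7): e=[68,7,-9] → .
    (3,4)@(7, 9): e=[12,9,45] → X
    (4,4)@(9, 9): e=[32,13,21] → X
    (5,4)@(11, 9): e=[52,17,-3] → .
    (3,5)@(7, 11): e=[16,23,27] → X
    (5,5)@(11, 11): e=[56,31,-21] → .
    (2,6)@(5, 13): e=[0,33,33] → X  [on edge]
    (4,6)@(9, 13): e=[40,41,-15] → .
    (2,7)@(5, 15): e=[4,47,15] → X
    (3,7)@(7, 15): e=[24,51,-9] → .
  covered (8 px):
    . . . . . . . . .
    . . . . . . . . .
    . . . . . . . . .
    . . . . . X . . .
    . . . X X . . . .
    . . . X X . . . .
    . . X X . . . . .
    . . X . . . . . .
    . . . . . . . . .
    . . . . . . . . .
    . . . . . . . . .
T4:
  2·area = 60  (B↔C swapped to make it positive)
  edge (6, 0)→(16, 10): d=(10,10) right/bottom  bias=-1
  edge (16, 10)→(14, 14): d=(-2,4) right/bottom  bias=-1
  edge (14, 14)→(6, 0): d=(-8,-14) top-left  bias=+0
    (3,0)@(7, 1): e=[0,54,6] → .  [on edge]
    (4,1)@(9, 3): e=[0,42,18] → .  [on edge]
    (4,2)@(9, 5): e=[20,38,2] → X
    (5,2)@(11, 5): e=[0,30,30] → .  [on edge]
    (4,3)@(9, 7): e=[40,34,-14] → .
    (5,3)@(11, 7): e=[20,26,14] → X
    (6,3)@(13, 7): e=[0,18,42] → .  [on edge]
    (5,4)@(11, 9): e=[40,22,-2] → .
    (6,4)@(13, 9): e=[20,14,26] → X
    (7,4)@(15, 9): e=[0,6,54] → .  [on edge]
    (6,5)@(13, 11): e=[40,10,10] → X
    (7,5)@(15, 11): e=[20,2,38] → X
    (8,5)@(17, 11): e=[0,-6,66] → .  [on edge]
  covered (5 px):
    . . . . . . . . .
    . . . . . . . . .
    . . . . X . . . .
    . . . . . X . . .
    . . . . . . X . .
    . . . . . . X X .
    . . . . . . . . .
    . . . . . . . . .
    . . . . . . . . .
    . . . . . . . . .
    . . . . . . . . .

Answer: 42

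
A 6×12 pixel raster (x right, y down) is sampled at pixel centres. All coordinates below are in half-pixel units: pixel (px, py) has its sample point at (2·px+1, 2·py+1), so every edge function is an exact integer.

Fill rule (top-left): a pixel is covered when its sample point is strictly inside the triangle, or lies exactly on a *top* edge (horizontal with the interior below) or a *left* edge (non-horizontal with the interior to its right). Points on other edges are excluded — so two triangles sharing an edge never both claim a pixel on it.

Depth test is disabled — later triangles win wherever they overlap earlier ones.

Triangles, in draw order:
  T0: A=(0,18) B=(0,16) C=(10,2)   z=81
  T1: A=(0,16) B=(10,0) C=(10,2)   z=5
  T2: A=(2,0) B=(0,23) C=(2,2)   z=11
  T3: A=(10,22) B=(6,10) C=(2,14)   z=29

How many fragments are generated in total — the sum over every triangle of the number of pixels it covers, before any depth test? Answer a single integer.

T0:
  2·area = 20
  edge (0, 18)→(0, 16): d=(0,-2) top-left  bias=+0
  edge (0, 16)→(10, 2): d=(10,-14) top-left  bias=+0
  edge (10, 2)→(0, 18): d=(-10,16) right/bottom  bias=-1
    (2,4)@(5, 9): e=[10,0,10] → █  [on edge]
    (3,4)@(7, 9): e=[14,28,-22] → ·
    (2,5)@(5, 11): e=[10,20,-10] → ·
    (1,6)@(3, 13): e=[6,12,2] → █
    (2,6)@(5, 13): e=[10,40,-30] → ·
    (0,7)@(1, 15): e=[2,4,14] → █
    (1,7)@(3, 15): e=[6,32,-18] → ·
    (0,8)@(1, 17): e=[2,24,-6] → ·
  covered (3 px):
    · · · · · ·
    · · · · · ·
    · · · · · ·
    · · · · · ·
    · · █ · · ·
    · · · · · ·
    · █ · · · ·
    █ · · · · ·
    · · · · · ·
    · · · · · ·
    · · · · · ·
    · · · · · ·
T1:
  2·area = 20
  edge (0, 16)→(10, 0): d=(10,-16) top-left  bias=+0
  edge (10, 0)→(10, 2): d=(0,2) right/bottom  bias=-1
  edge (10, 2)→(0, 16): d=(-10,14) right/bottom  bias=-1
    (4,1)@(9, 3): e=[14,2,4] → █
    (5,1)@(11, 3): e=[46,-2,-24] → ·
    (3,2)@(7, 5): e=[2,6,12] → █
    (4,2)@(9, 5): e=[34,2,-16] → ·
    (3,3)@(7, 7): e=[22,6,-8] → ·
    (2,4)@(5, 9): e=[10,10,0] → ·  [on edge]
  covered (2 px):
    · · · · · ·
    · · · · █ ·
    · · · █ · ·
    · · · · · ·
    · · · · · ·
    · · · · · ·
    · · · · · ·
    · · · · · ·
    · · · · · ·
    · · · · · ·
    · · · · · ·
    · · · · · ·
T2:
  2·area = 4  (B↔C swapped to make it positive)
  edge (2, 0)→(2, 2): d=(0,2) right/bottom  bias=-1
  edge (2, 2)→(0, 23): d=(-2,21) right/bottom  bias=-1
  edge (0, 23)→(2, 0): d=(2,-23) top-left  bias=+0
  covered (0 px):
    · · · · · ·
    · · · · · ·
    · · · · · ·
    · · · · · ·
    · · · · · ·
    · · · · · ·
    · · · · · ·
    · · · · · ·
    · · · · · ·
    · · · · · ·
    · · · · · ·
    · · · · · ·
T3:
  2·area = 64  (B↔C swapped to make it positive)
  edge (10, 22)→(2, 14): d=(-8,-8) top-left  bias=+0
  edge (2, 14)→(6, 10): d=(4,-4) top-left  bias=+0
  edge (6, 10)→(10, 22): d=(4,12) right/bottom  bias=-1
    (1,0)@(3, 1): e=[112,-48,0] → ·  [on edge]
    (5,2)@(11, 5): e=[144,0,-80] → ·  [on edge]
    (2,3)@(5, 7): e=[80,-16,0] → ·  [on edge]
    (4,3)@(9, 7): e=[112,0,-48] → ·  [on edge]
    (3,4)@(7, 9): e=[80,0,-16] → ·  [on edge]
    (2,5)@(5, 11): e=[48,0,16] → █  [on edge]
    (3,5)@(7, 11): e=[64,8,-8] → ·
    (0,6)@(1, 13): e=[0,-8,72] → ·  [on edge]
    (1,6)@(3, 13): e=[16,0,48] → █  [on edge]
    (3,6)@(7, 13): e=[48,16,0] → ·  [on edge]
    (0,7)@(1, 15): e=[-16,0,80] → ·  [on edge]
    (1,7)@(3, 15): e=[0,8,56] → █  [on edge]
    (2,8)@(5, 17): e=[0,24,40] → █  [on edge]
    (3,9)@(7, 19): e=[0,40,24] → █  [on edge]
    (4,9)@(9, 19): e=[16,48,0] → ·  [on edge]
    (4,10)@(9, 21): e=[0,56,8] → █  [on edge]
    (5,11)@(11, 23): e=[0,72,-8] → ·  [on edge]
  covered (10 px):
    · · · · · ·
    · · · · · ·
    · · · · · ·
    · · · · · ·
    · · · · · ·
    · · █ · · ·
    · █ █ · · ·
    · █ █ █ · ·
    · · █ █ · ·
    · · · █ · ·
    · · · · █ ·
    · · · · · ·

Result: 15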